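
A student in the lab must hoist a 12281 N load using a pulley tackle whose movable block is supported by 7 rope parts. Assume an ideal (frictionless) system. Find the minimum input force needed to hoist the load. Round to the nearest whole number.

Block-and-tackle MA = number of supporting rope parts = 7.
Effort = load / MA = 12281 / 7 = 1754.4 N.

1754 N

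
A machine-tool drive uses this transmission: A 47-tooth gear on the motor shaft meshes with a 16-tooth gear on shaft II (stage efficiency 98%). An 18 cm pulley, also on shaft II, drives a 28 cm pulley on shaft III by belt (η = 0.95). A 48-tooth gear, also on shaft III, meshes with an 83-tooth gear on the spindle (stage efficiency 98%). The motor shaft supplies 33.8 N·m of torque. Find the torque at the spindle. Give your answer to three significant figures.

After the gear mesh (16/47): 33.8 × 0.34043 × 0.98 = 11.276 N·m
After the belt (28/18): 11.276 × 1.5556 × 0.95 = 16.664 N·m
After the gear mesh (83/48): 16.664 × 1.7292 × 0.98 = 28.238 N·m

28.2 N·m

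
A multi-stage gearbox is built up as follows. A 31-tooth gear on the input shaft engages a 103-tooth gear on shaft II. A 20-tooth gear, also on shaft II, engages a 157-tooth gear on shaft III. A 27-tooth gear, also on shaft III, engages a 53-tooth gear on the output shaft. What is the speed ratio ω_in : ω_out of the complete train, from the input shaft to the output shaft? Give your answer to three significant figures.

51.2

Each stage contributes driven/driver: gear mesh 103/31 = 3.3226, gear mesh 157/20 = 7.85, gear mesh 53/27 = 1.963.
Overall: 3.3226 × 7.85 × 1.963 = 51.199.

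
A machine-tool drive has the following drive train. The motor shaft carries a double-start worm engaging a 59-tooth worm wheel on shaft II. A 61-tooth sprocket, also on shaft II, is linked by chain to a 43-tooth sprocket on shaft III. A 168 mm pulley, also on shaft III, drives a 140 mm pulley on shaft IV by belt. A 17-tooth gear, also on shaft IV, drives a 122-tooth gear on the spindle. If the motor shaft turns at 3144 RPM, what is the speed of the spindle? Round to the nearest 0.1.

25.3 RPM

the motor shaft → shaft II (worm, 59/2): 3144 ÷ 29.5 = 106.58 RPM
shaft II → shaft III (chain, 43/61): 106.58 ÷ 0.70492 = 151.19 RPM
shaft III → shaft IV (belt, 140/168): 151.19 ÷ 0.83333 = 181.43 RPM
shaft IV → the spindle (gear mesh, 122/17): 181.43 ÷ 7.1765 = 25.281 RPM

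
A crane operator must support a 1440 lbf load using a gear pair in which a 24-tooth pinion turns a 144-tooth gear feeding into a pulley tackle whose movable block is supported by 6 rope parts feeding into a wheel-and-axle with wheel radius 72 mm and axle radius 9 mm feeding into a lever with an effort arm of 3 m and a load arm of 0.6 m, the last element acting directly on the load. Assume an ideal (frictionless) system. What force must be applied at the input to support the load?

Gear pair MA = 144/24 = 6.
Block-and-tackle MA = number of supporting rope parts = 6.
Wheel-and-axle MA = R/r = 72/9 = 8.
Lever MA = effort arm / load arm = 3/0.6 = 5.
Combined ideal MA = 6 × 6 × 8 × 5 = 1440.
Effort = load / MA = 1440 / 1440 = 1 lbf.

1 lbf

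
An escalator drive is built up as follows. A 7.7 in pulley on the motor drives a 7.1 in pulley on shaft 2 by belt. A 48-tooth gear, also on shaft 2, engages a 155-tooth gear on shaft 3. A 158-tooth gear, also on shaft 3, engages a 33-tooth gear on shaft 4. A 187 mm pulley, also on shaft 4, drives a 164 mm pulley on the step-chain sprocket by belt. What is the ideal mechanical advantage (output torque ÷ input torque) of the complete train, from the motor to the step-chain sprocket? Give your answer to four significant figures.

Each stage contributes driven/driver: belt 7.1/7.7 = 0.92208, gear mesh 155/48 = 3.2292, gear mesh 33/158 = 0.20886, belt 164/187 = 0.87701.
Overall: 0.92208 × 3.2292 × 0.20886 × 0.87701 = 0.5454.

0.5454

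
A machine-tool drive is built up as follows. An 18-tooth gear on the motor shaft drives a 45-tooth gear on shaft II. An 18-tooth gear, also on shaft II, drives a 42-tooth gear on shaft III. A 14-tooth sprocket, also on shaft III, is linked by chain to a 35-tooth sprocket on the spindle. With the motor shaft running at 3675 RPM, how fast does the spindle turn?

gear mesh 45/18 = 2.5 → 3675/2.5 = 1470 RPM
gear mesh 42/18 = 2.3333 → 1470/2.3333 = 630 RPM
chain 35/14 = 2.5 → 630/2.5 = 252 RPM

252 RPM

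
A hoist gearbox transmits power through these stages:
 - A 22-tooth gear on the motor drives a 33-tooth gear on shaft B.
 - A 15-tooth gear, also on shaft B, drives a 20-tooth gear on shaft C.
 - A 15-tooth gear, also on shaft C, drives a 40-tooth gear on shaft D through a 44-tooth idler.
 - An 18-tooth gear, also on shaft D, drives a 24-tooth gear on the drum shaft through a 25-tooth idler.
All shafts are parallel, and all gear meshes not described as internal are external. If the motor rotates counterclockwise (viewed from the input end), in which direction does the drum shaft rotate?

counterclockwise

the motor → shaft B: external mesh, 1 reversal → CW.
shaft B → shaft C: external mesh, 1 reversal → CCW.
shaft C → shaft D: driver → idler → driven is 2 external meshes, 2 reversals → CCW.
shaft D → the drum shaft: driver → idler → driven is 2 external meshes, 2 reversals → CCW.
6 reversals in total — an even number — so the drum shaft turns the same way as the motor.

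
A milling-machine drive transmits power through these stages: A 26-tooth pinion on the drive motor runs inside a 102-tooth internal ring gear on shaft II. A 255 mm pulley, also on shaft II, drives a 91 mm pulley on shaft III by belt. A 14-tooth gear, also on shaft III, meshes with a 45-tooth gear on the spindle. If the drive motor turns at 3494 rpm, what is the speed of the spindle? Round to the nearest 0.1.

776.4 rpm

internal gear 102/26 = 3.9231 → 3494/3.9231 = 890.63 rpm
belt 91/255 = 0.35686 → 890.63/0.35686 = 2495.7 rpm
gear mesh 45/14 = 3.2143 → 2495.7/3.2143 = 776.44 rpm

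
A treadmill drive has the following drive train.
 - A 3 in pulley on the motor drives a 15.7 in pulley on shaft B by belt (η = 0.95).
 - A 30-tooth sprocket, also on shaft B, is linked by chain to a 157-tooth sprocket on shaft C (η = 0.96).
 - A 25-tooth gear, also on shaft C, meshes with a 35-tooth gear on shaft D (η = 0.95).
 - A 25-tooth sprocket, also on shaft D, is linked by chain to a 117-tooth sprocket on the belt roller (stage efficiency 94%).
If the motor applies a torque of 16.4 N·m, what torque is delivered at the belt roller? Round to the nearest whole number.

2397 N·m

belt 15.7/3 = 5.2333 → τ = 16.4·5.2333·0.95 = 81.535 N·m
chain 157/30 = 5.2333 → τ = 81.535·5.2333·0.96 = 409.63 N·m
gear mesh 35/25 = 1.4 → τ = 409.63·1.4·0.95 = 544.81 N·m
chain 117/25 = 4.68 → τ = 544.81·4.68·0.94 = 2396.7 N·m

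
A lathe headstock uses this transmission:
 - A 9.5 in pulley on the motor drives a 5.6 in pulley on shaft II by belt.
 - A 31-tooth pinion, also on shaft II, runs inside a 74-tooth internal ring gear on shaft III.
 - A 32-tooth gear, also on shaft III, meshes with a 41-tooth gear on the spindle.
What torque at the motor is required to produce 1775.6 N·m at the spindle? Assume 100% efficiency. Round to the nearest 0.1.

Overall ratio R = 0.58947 × 2.3871 × 1.2812 = 1.8029.
Input torque = output torque / R = 1775.6 / 1.8029 = 984.87 N·m.

984.9 N·m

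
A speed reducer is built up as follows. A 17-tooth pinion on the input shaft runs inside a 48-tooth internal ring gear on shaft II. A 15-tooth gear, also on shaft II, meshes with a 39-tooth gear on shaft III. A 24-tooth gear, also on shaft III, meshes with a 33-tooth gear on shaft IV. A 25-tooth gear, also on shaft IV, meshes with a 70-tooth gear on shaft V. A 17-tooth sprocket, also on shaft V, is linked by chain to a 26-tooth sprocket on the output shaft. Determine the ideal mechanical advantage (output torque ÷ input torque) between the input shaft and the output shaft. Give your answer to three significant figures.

Each stage contributes driven/driver: internal gear 48/17 = 2.8235, gear mesh 39/15 = 2.6, gear mesh 33/24 = 1.375, gear mesh 70/25 = 2.8, chain 26/17 = 1.5294.
Overall: 2.8235 × 2.6 × 1.375 × 2.8 × 1.5294 = 43.227.

43.2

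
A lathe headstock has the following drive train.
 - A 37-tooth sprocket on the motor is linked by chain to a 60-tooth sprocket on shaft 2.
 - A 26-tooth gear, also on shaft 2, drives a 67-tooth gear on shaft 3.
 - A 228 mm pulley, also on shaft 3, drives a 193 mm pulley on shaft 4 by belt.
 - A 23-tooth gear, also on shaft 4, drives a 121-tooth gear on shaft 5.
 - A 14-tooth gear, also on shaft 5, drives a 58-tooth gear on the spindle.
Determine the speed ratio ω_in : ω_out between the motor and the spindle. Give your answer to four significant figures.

77.10

Each stage contributes driven/driver: chain 60/37 = 1.6216, gear mesh 67/26 = 2.5769, belt 193/228 = 0.84649, gear mesh 121/23 = 5.2609, gear mesh 58/14 = 4.1429.
Overall: 1.6216 × 2.5769 × 0.84649 × 5.2609 × 4.1429 = 77.096.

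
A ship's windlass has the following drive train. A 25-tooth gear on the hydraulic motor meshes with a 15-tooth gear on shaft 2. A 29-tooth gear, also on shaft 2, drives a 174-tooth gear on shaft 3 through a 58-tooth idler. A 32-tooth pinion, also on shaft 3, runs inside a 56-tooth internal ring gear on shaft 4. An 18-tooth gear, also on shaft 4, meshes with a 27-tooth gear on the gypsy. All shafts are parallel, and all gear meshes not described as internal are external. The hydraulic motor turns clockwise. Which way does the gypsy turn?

the hydraulic motor → shaft 2: external mesh, 1 reversal → CCW.
shaft 2 → shaft 3: driver → idler → driven is 2 external meshes, 2 reversals → CCW.
shaft 3 → shaft 4: internal mesh, same direction → CCW.
shaft 4 → the gypsy: external mesh, 1 reversal → CW.
4 reversals in total — an even number — so the gypsy turns the same way as the hydraulic motor.

clockwise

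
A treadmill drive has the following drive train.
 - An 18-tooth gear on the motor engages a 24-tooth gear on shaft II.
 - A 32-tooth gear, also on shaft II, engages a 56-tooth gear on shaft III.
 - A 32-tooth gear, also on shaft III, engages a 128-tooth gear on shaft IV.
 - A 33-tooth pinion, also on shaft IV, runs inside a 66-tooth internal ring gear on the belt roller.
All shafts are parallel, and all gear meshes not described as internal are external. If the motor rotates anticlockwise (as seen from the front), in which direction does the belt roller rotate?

clockwise

the motor → shaft II: external mesh, 1 reversal → CW.
shaft II → shaft III: external mesh, 1 reversal → CCW.
shaft III → shaft IV: external mesh, 1 reversal → CW.
shaft IV → the belt roller: internal mesh, same direction → CW.
3 reversals in total — an odd number — so the belt roller turns opposite to the motor.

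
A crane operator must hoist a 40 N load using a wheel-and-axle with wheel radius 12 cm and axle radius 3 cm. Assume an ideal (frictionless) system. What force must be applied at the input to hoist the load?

10 N

Wheel-and-axle MA = R/r = 12/3 = 4.
Effort = load / MA = 40 / 4 = 10 N.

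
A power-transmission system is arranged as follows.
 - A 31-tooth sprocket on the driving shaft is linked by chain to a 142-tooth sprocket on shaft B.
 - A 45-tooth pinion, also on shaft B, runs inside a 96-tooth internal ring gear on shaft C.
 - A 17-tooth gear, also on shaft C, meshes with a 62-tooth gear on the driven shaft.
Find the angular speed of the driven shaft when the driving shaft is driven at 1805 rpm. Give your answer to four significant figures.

50.65 rpm

chain 142/31 = 4.5806 → 1805/4.5806 = 394.05 rpm
internal gear 96/45 = 2.1333 → 394.05/2.1333 = 184.71 rpm
gear mesh 62/17 = 3.6471 → 184.71/3.6471 = 50.646 rpm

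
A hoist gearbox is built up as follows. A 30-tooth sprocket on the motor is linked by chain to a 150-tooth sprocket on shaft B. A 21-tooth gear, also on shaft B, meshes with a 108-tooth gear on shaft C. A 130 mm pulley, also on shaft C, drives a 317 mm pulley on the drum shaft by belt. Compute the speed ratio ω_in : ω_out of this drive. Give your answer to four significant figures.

62.70

Each stage contributes driven/driver: chain 150/30 = 5, gear mesh 108/21 = 5.1429, belt 317/130 = 2.4385.
Overall: 5 × 5.1429 × 2.4385 = 62.703.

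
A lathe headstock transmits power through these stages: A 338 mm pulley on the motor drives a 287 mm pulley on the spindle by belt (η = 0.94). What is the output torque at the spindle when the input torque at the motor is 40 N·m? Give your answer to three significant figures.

31.9 N·m

After the belt (287/338): 40 × 0.84911 × 0.94 = 31.927 N·m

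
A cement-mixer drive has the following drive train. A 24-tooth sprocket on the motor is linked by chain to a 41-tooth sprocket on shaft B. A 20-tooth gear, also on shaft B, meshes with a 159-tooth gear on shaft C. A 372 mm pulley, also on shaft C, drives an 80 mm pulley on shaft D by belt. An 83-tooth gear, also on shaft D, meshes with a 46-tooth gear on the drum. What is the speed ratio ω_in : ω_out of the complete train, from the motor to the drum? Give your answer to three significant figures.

Each stage contributes driven/driver: chain 41/24 = 1.7083, gear mesh 159/20 = 7.95, belt 80/372 = 0.21505, gear mesh 46/83 = 0.55422.
Overall: 1.7083 × 7.95 × 0.21505 × 0.55422 = 1.6187.

1.62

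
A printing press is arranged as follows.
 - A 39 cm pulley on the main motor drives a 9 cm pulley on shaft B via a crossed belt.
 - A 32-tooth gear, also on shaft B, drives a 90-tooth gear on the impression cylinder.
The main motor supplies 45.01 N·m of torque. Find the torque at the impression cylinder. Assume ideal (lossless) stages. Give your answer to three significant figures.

29.2 N·m

Belt: ratio = 9/39 = 0.23077; torque at shaft B = 45.01 × 0.23077 = 10.387 N·m.
Gear mesh: ratio = 90/32 = 2.8125; torque at the impression cylinder = 10.387 × 2.8125 = 29.213 N·m.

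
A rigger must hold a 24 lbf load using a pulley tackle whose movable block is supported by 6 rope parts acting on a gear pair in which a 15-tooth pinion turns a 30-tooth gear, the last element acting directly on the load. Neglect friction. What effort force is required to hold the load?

2 lbf

Block-and-tackle MA = number of supporting rope parts = 6.
Gear pair MA = 30/15 = 2.
Combined ideal MA = 6 × 2 = 12.
Effort = load / MA = 24 / 12 = 2 lbf.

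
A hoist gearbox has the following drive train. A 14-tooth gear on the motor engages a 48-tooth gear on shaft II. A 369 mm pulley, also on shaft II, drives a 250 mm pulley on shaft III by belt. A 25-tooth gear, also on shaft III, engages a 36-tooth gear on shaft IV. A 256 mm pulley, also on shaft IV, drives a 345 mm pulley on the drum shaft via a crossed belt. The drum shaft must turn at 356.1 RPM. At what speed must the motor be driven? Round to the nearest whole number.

Overall ratio R = 3.4286 × 0.67751 × 1.44 × 1.3477 = 4.5078.
Required input speed = output speed × R = 356.1 × 4.5078 = 1605.2 RPM.

1605 RPM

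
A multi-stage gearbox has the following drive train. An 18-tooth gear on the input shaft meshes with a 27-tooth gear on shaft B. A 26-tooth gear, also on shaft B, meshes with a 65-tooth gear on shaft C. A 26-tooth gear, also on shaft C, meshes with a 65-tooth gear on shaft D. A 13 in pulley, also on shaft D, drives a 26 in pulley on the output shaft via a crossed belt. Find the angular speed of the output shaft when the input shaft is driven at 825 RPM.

44 RPM

Gear mesh: ratio = 27/18 = 1.5, so shaft B turns at 825 / 1.5 = 550 RPM.
Gear mesh: ratio = 65/26 = 2.5, so shaft C turns at 550 / 2.5 = 220 RPM.
Gear mesh: ratio = 65/26 = 2.5, so shaft D turns at 220 / 2.5 = 88 RPM.
Belt: ratio = 26/13 = 2, so the output shaft turns at 88 / 2 = 44 RPM.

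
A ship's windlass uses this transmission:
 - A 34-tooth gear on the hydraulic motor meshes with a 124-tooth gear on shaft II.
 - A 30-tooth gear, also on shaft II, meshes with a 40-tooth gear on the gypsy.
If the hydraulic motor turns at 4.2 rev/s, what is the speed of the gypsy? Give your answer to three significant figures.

0.864 rev/s

Gear mesh: ratio = 124/34 = 3.6471, so shaft II turns at 4.2 / 3.6471 = 1.1516 rev/s.
Gear mesh: ratio = 40/30 = 1.3333, so the gypsy turns at 1.1516 / 1.3333 = 0.86371 rev/s.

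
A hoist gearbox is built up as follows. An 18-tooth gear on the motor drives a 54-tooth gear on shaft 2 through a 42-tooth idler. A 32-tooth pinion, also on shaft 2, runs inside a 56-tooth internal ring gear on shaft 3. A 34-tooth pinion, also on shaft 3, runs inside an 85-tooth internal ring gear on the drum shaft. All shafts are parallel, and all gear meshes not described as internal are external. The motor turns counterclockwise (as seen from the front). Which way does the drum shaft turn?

the motor → shaft 2: driver → idler → driven is 2 external meshes, 2 reversals → CCW.
shaft 2 → shaft 3: internal mesh, same direction → CCW.
shaft 3 → the drum shaft: internal mesh, same direction → CCW.
2 reversals in total — an even number — so the drum shaft turns the same way as the motor.

counterclockwise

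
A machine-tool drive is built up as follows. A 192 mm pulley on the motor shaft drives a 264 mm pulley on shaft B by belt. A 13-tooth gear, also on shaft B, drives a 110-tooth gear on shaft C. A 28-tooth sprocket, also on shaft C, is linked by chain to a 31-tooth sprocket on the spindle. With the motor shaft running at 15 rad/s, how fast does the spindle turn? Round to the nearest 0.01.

Belt: ratio = 264/192 = 1.375, so shaft B turns at 15 / 1.375 = 10.909 rad/s.
Gear mesh: ratio = 110/13 = 8.4615, so shaft C turns at 10.909 / 8.4615 = 1.2893 rad/s.
Chain: ratio = 31/28 = 1.1071, so the spindle turns at 1.2893 / 1.1071 = 1.1645 rad/s.

1.16 rad/s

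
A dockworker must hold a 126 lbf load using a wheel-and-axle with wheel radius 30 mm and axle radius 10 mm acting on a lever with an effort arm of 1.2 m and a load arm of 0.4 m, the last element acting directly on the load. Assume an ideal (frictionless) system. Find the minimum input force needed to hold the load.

14 lbf

Wheel-and-axle MA = R/r = 30/10 = 3.
Lever MA = effort arm / load arm = 1.2/0.4 = 3.
Combined ideal MA = 3 × 3 = 9.
Effort = load / MA = 126 / 9 = 14 lbf.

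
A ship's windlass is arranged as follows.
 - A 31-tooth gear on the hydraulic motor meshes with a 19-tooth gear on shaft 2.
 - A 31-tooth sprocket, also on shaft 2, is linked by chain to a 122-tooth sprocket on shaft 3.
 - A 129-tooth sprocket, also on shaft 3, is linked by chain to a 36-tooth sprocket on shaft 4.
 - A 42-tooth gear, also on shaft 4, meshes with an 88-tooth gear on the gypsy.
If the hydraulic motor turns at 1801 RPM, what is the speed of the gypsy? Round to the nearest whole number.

Gear mesh: ratio = 19/31 = 0.6129, so shaft 2 turns at 1801 / 0.6129 = 2938.5 RPM.
Chain: ratio = 122/31 = 3.9355, so shaft 3 turns at 2938.5 / 3.9355 = 746.66 RPM.
Chain: ratio = 36/129 = 0.27907, so shaft 4 turns at 746.66 / 0.27907 = 2675.5 RPM.
Gear mesh: ratio = 88/42 = 2.0952, so the gypsy turns at 2675.5 / 2.0952 = 1277 RPM.

1277 RPM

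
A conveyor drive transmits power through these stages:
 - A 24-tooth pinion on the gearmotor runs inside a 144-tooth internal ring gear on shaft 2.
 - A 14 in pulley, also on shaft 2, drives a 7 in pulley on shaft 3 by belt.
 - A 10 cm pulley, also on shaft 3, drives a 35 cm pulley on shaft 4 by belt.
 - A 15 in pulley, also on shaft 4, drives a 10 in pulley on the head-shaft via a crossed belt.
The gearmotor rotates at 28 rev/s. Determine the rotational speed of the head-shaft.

4 rev/s

the gearmotor → shaft 2 (internal gear, 144/24): 28 ÷ 6 = 4.6667 rev/s
shaft 2 → shaft 3 (belt, 7/14): 4.6667 ÷ 0.5 = 9.3333 rev/s
shaft 3 → shaft 4 (belt, 35/10): 9.3333 ÷ 3.5 = 2.6667 rev/s
shaft 4 → the head-shaft (belt, 10/15): 2.6667 ÷ 0.66667 = 4 rev/s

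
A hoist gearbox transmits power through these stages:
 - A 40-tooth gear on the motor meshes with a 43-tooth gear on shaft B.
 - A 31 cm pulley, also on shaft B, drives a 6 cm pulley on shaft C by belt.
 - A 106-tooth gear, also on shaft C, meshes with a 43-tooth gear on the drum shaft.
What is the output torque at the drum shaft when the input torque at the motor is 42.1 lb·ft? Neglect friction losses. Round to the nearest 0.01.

gear mesh 43/40 = 1.075 → τ = 42.1·1.075 = 45.258 lb·ft
belt 6/31 = 0.19355 → τ = 45.258·0.19355 = 8.7595 lb·ft
gear mesh 43/106 = 0.40566 → τ = 8.7595·0.40566 = 3.5534 lb·ft

3.55 lb·ft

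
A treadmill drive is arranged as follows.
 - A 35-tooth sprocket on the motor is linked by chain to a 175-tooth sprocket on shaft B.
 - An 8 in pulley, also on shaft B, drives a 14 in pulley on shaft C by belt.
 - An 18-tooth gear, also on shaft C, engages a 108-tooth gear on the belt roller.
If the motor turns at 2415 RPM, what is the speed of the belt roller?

46 RPM

Chain: ratio = 175/35 = 5, so shaft B turns at 2415 / 5 = 483 RPM.
Belt: ratio = 14/8 = 1.75, so shaft C turns at 483 / 1.75 = 276 RPM.
Gear mesh: ratio = 108/18 = 6, so the belt roller turns at 276 / 6 = 46 RPM.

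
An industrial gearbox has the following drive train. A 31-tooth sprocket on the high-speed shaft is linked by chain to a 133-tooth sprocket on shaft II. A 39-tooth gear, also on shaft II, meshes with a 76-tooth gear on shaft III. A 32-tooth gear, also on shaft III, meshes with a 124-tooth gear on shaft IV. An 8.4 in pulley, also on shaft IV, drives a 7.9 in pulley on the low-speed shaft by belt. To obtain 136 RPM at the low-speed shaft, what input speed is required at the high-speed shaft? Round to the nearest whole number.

4144 RPM

Overall ratio R = 4.2903 × 1.9487 × 3.875 × 0.94048 = 30.469.
Required input speed = output speed × R = 136 × 30.469 = 4143.8 RPM.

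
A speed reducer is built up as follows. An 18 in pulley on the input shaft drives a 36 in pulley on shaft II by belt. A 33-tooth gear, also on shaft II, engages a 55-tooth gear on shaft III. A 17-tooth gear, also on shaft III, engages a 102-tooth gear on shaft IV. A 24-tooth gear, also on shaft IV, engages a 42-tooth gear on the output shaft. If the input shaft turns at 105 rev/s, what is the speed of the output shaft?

3 rev/s

Belt: ratio = 36/18 = 2, so shaft II turns at 105 / 2 = 52.5 rev/s.
Gear mesh: ratio = 55/33 = 1.6667, so shaft III turns at 52.5 / 1.6667 = 31.5 rev/s.
Gear mesh: ratio = 102/17 = 6, so shaft IV turns at 31.5 / 6 = 5.25 rev/s.
Gear mesh: ratio = 42/24 = 1.75, so the output shaft turns at 5.25 / 1.75 = 3 rev/s.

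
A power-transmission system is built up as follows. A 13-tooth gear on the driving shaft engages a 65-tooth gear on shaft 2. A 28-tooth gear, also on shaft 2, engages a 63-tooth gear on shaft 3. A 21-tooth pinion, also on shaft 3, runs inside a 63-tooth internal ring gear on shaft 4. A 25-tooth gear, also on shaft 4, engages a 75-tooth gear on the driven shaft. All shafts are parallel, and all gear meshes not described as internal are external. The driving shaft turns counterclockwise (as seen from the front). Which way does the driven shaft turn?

clockwise

the driving shaft → shaft 2: external mesh, 1 reversal → CW.
shaft 2 → shaft 3: external mesh, 1 reversal → CCW.
shaft 3 → shaft 4: internal mesh, same direction → CCW.
shaft 4 → the driven shaft: external mesh, 1 reversal → CW.
3 reversals in total — an odd number — so the driven shaft turns opposite to the driving shaft.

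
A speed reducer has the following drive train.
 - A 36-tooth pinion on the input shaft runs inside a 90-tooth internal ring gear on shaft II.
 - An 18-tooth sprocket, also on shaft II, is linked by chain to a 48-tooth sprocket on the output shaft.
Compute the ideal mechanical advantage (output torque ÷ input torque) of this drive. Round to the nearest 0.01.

Each stage contributes driven/driver: internal gear 90/36 = 2.5, chain 48/18 = 2.6667.
Overall: 2.5 × 2.6667 = 6.6667.

6.67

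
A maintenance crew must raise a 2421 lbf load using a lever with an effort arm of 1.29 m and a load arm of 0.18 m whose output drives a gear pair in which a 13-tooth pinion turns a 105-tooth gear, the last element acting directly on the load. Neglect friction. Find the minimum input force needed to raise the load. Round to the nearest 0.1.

Lever MA = effort arm / load arm = 1.29/0.18 = 7.1667.
Gear pair MA = 105/13 = 8.0769.
Combined ideal MA = 7.1667 × 8.0769 = 57.885.
Effort = load / MA = 2421 / 57.885 = 41.825 lbf.

41.8 lbf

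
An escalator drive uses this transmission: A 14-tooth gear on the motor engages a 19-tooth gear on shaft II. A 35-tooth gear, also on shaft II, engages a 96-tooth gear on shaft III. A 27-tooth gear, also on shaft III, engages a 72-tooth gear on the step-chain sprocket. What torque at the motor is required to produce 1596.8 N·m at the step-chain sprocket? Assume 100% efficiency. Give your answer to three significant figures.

161 N·m

Overall ratio R = 1.3571 × 2.7429 × 2.6667 = 9.9265.
Input torque = output torque / R = 1596.8 / 9.9265 = 160.86 N·m.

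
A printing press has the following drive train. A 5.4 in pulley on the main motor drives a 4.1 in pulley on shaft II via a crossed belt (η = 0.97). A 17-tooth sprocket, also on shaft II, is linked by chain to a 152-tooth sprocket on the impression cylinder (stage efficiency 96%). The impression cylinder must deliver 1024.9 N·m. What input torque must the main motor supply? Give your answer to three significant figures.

162 N·m

Overall ratio R = 0.75926 × 8.9412 = 6.7887; overall efficiency η = 0.97 × 0.96 = 0.9312.
Input torque = output torque / (R × η) = 1024.9 / (6.7887 × 0.9312) = 162.13 N·m.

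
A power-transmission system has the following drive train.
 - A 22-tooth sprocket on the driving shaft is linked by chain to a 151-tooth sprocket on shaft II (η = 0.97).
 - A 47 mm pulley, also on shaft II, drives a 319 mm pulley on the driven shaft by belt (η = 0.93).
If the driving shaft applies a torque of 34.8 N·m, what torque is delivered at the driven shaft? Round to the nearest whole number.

chain 151/22 = 6.8636 → τ = 34.8·6.8636·0.97 = 231.69 N·m
belt 319/47 = 6.7872 → τ = 231.69·6.7872·0.93 = 1462.4 N·m

1462 N·m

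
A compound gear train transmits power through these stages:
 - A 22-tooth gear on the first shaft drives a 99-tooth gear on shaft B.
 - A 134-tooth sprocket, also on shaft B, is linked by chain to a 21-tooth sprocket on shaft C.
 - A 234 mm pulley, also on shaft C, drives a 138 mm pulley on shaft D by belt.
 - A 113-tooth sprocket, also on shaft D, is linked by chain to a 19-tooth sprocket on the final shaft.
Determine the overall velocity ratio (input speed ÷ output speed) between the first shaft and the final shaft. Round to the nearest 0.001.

0.070

Each stage contributes driven/driver: gear mesh 99/22 = 4.5, chain 21/134 = 0.15672, belt 138/234 = 0.58974, chain 19/113 = 0.16814.
Overall: 4.5 × 0.15672 × 0.58974 × 0.16814 = 0.06993.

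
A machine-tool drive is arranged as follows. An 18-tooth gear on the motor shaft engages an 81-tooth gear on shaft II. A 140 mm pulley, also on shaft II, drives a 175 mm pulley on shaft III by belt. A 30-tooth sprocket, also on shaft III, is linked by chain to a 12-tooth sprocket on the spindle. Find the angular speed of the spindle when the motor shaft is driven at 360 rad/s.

160 rad/s

the motor shaft → shaft II (gear mesh, 81/18): 360 ÷ 4.5 = 80 rad/s
shaft II → shaft III (belt, 175/140): 80 ÷ 1.25 = 64 rad/s
shaft III → the spindle (chain, 12/30): 64 ÷ 0.4 = 160 rad/s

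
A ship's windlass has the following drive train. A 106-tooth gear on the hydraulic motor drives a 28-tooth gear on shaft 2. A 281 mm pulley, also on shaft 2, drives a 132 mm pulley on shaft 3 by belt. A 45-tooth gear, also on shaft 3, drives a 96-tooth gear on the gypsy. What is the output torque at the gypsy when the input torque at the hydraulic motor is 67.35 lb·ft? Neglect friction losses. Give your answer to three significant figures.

17.8 lb·ft

After the gear mesh (28/106): 67.35 × 0.26415 = 17.791 lb·ft
After the belt (132/281): 17.791 × 0.46975 = 8.3571 lb·ft
After the gear mesh (96/45): 8.3571 × 2.1333 = 17.829 lb·ft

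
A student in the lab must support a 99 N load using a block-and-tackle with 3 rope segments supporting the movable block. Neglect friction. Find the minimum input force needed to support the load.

Block-and-tackle MA = number of supporting rope parts = 3.
Effort = load / MA = 99 / 3 = 33 N.

33 N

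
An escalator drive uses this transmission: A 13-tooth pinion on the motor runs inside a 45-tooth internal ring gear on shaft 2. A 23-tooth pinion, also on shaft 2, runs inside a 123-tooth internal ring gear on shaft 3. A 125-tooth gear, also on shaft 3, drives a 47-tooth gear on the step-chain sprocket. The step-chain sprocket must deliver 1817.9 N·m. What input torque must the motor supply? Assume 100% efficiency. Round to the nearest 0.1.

Overall ratio R = 3.4615 × 5.3478 × 0.376 = 6.9604.
Input torque = output torque / R = 1817.9 / 6.9604 = 261.18 N·m.

261.2 N·m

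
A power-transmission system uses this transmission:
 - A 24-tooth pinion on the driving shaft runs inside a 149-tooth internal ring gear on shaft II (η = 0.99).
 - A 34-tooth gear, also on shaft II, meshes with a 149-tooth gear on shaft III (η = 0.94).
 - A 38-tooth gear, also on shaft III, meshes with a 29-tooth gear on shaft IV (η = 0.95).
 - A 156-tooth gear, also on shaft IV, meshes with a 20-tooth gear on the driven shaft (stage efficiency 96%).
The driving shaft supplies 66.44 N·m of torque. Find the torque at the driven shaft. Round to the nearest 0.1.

150.1 N·m

After the internal gear (149/24): 66.44 × 6.2083 × 0.99 = 408.36 N·m
After the gear mesh (149/34): 408.36 × 4.3824 × 0.94 = 1682.2 N·m
After the gear mesh (29/38): 1682.2 × 0.76316 × 0.95 = 1219.6 N·m
After the gear mesh (20/156): 1219.6 × 0.12821 × 0.96 = 150.1 N·m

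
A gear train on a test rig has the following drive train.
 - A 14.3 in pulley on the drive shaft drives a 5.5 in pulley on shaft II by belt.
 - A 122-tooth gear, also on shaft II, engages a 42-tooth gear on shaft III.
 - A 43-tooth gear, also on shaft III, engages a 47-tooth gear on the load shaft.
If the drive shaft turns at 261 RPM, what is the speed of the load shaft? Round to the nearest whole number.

the drive shaft → shaft II (belt, 5.5/14.3): 261 ÷ 0.38462 = 678.6 RPM
shaft II → shaft III (gear mesh, 42/122): 678.6 ÷ 0.34426 = 1971.2 RPM
shaft III → the load shaft (gear mesh, 47/43): 1971.2 ÷ 1.093 = 1803.4 RPM

1803 RPM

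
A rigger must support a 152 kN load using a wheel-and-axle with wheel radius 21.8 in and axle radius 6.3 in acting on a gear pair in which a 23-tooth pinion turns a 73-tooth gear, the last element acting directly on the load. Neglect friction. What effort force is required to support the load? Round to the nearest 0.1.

Wheel-and-axle MA = R/r = 21.8/6.3 = 3.4603.
Gear pair MA = 73/23 = 3.1739.
Combined ideal MA = 3.4603 × 3.1739 = 10.983.
Effort = load / MA = 152 / 10.983 = 13.84 kN.

13.8 kN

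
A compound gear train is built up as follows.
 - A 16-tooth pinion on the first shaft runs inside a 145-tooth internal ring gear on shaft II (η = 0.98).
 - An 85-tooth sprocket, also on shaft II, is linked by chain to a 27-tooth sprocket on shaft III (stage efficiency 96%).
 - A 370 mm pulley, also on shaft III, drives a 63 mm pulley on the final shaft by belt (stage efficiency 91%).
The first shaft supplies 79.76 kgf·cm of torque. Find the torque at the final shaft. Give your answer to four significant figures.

33.47 kgf·cm

After the internal gear (145/16): 79.76 × 9.0625 × 0.98 = 708.37 kgf·cm
After the chain (27/85): 708.37 × 0.31765 × 0.96 = 216.01 kgf·cm
After the belt (63/370): 216.01 × 0.17027 × 0.91 = 33.47 kgf·cm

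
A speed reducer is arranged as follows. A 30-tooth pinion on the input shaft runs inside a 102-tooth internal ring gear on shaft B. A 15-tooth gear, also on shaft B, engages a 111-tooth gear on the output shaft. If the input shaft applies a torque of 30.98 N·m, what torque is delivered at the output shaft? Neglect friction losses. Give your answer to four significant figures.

internal gear 102/30 = 3.4 → τ = 30.98·3.4 = 105.33 N·m
gear mesh 111/15 = 7.4 → τ = 105.33·7.4 = 779.46 N·m

779.5 N·m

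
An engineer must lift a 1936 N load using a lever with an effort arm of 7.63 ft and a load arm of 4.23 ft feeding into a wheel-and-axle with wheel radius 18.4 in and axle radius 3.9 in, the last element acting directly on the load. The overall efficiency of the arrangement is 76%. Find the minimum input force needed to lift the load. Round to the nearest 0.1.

Lever MA = effort arm / load arm = 7.63/4.23 = 1.8038.
Wheel-and-axle MA = R/r = 18.4/3.9 = 4.7179.
Combined ideal MA = 1.8038 × 4.7179 = 8.5102.
Actual MA = 8.5102 × 0.76 = 6.4677.
Effort = load / actual MA = 1936 / 6.4677 = 299.33 N.

299.3 N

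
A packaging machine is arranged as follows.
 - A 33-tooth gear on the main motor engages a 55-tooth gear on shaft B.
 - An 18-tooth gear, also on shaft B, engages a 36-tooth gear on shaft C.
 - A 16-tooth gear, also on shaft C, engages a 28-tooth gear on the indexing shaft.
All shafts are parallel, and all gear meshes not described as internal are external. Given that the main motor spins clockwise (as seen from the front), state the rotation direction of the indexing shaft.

counterclockwise

the main motor → shaft B: external mesh, 1 reversal → CCW.
shaft B → shaft C: external mesh, 1 reversal → CW.
shaft C → the indexing shaft: external mesh, 1 reversal → CCW.
3 reversals in total — an odd number — so the indexing shaft turns opposite to the main motor.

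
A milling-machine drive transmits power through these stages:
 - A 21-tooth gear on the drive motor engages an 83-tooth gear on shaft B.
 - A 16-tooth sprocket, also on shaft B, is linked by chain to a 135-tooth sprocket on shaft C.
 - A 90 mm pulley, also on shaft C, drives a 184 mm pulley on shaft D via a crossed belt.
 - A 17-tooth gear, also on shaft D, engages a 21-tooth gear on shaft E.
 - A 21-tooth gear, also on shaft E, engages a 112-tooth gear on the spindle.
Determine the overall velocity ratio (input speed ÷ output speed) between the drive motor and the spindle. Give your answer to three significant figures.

Each stage contributes driven/driver: gear mesh 83/21 = 3.9524, chain 135/16 = 8.4375, belt 184/90 = 2.0444, gear mesh 21/17 = 1.2353, gear mesh 112/21 = 5.3333.
Overall: 3.9524 × 8.4375 × 2.0444 × 1.2353 × 5.3333 = 449.18.

449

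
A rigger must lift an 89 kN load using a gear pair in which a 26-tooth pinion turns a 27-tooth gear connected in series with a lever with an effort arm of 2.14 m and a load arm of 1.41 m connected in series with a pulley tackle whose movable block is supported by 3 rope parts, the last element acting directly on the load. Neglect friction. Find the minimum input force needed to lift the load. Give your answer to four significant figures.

Gear pair MA = 27/26 = 1.0385.
Lever MA = effort arm / load arm = 2.14/1.41 = 1.5177.
Block-and-tackle MA = number of supporting rope parts = 3.
Combined ideal MA = 1.0385 × 1.5177 × 3 = 4.7283.
Effort = load / MA = 89 / 4.7283 = 18.823 kN.

18.82 kN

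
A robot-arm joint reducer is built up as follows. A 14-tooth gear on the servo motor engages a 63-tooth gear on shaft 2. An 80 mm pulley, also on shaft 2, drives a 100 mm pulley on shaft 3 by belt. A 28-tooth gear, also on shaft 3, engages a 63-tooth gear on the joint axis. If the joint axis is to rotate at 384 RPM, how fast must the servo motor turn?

Overall ratio R = 4.5 × 1.25 × 2.25 = 12.656.
Required input speed = output speed × R = 384 × 12.656 = 4860 RPM.

4860 RPM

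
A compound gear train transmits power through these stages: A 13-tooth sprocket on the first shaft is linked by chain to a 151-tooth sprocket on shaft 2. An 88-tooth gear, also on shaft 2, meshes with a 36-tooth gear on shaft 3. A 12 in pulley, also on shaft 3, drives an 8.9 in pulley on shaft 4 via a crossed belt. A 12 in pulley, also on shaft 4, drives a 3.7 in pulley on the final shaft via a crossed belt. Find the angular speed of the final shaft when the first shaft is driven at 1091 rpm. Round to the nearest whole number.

Chain: ratio = 151/13 = 11.615, so shaft 2 turns at 1091 / 11.615 = 93.927 rpm.
Gear mesh: ratio = 36/88 = 0.40909, so shaft 3 turns at 93.927 / 0.40909 = 229.6 rpm.
Belt: ratio = 8.9/12 = 0.74167, so shaft 4 turns at 229.6 / 0.74167 = 309.57 rpm.
Belt: ratio = 3.7/12 = 0.30833, so the final shaft turns at 309.57 / 0.30833 = 1004 rpm.

1004 rpm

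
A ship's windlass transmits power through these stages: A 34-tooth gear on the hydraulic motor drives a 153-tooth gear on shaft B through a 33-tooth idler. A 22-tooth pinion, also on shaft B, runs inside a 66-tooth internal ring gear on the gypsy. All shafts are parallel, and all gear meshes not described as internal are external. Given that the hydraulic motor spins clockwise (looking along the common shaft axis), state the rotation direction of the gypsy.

the hydraulic motor → shaft B: driver → idler → driven is 2 external meshes, 2 reversals → CW.
shaft B → the gypsy: internal mesh, same direction → CW.
2 reversals in total — an even number — so the gypsy turns the same way as the hydraulic motor.

clockwise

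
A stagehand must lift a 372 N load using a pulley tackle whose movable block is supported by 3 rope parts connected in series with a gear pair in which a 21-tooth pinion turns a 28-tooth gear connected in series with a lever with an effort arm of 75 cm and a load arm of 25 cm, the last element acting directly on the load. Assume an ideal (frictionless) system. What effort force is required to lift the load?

31 N

Block-and-tackle MA = number of supporting rope parts = 3.
Gear pair MA = 28/21 = 1.3333.
Lever MA = effort arm / load arm = 75/25 = 3.
Combined ideal MA = 3 × 1.3333 × 3 = 12.
Effort = load / MA = 372 / 12 = 31 N.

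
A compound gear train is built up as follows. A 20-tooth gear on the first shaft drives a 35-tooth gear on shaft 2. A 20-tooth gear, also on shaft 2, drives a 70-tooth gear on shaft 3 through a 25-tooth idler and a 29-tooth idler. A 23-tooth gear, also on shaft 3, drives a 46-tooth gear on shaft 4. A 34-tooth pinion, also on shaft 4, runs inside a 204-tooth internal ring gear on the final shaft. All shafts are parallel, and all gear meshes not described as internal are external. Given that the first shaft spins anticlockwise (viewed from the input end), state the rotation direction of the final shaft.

clockwise

the first shaft → shaft 2: external mesh, 1 reversal → CW.
shaft 2 → shaft 3: driver → idler → idler → driven is 3 external meshes, 3 reversals → CCW.
shaft 3 → shaft 4: external mesh, 1 reversal → CW.
shaft 4 → the final shaft: internal mesh, same direction → CW.
5 reversals in total — an odd number — so the final shaft turns opposite to the first shaft.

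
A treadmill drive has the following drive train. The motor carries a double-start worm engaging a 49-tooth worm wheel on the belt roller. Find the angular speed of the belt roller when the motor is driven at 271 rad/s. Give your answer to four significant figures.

Worm: ratio = 49/2 = 24.5, so the belt roller turns at 271 / 24.5 = 11.061 rad/s.

11.06 rad/s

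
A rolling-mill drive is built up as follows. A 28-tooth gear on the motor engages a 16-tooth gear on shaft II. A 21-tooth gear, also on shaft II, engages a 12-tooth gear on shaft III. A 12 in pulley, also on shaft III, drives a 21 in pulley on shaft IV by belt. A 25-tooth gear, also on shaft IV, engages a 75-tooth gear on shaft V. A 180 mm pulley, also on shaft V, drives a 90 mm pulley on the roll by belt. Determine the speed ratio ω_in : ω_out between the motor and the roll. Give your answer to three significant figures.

0.857

Each stage contributes driven/driver: gear mesh 16/28 = 0.57143, gear mesh 12/21 = 0.57143, belt 21/12 = 1.75, gear mesh 75/25 = 3, belt 90/180 = 0.5.
Overall: 0.57143 × 0.57143 × 1.75 × 3 × 0.5 = 0.85714.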